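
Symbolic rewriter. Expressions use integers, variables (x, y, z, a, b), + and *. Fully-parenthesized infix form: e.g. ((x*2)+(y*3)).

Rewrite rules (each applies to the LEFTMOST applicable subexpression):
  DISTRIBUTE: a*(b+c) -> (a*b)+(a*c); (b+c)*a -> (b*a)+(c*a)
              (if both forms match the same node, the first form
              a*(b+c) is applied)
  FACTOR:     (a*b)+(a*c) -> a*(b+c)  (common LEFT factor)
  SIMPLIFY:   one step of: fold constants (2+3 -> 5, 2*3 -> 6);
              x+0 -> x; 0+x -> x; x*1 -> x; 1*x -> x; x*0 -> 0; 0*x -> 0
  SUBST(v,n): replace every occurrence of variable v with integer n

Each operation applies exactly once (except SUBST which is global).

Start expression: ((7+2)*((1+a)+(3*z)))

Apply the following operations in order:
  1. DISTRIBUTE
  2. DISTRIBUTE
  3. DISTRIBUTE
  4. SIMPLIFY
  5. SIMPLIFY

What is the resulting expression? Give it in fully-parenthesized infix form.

Answer: (((7+2)+((7+2)*a))+((7+2)*(3*z)))

Derivation:
Start: ((7+2)*((1+a)+(3*z)))
Apply DISTRIBUTE at root (target: ((7+2)*((1+a)+(3*z)))): ((7+2)*((1+a)+(3*z))) -> (((7+2)*(1+a))+((7+2)*(3*z)))
Apply DISTRIBUTE at L (target: ((7+2)*(1+a))): (((7+2)*(1+a))+((7+2)*(3*z))) -> ((((7+2)*1)+((7+2)*a))+((7+2)*(3*z)))
Apply DISTRIBUTE at LL (target: ((7+2)*1)): ((((7+2)*1)+((7+2)*a))+((7+2)*(3*z))) -> ((((7*1)+(2*1))+((7+2)*a))+((7+2)*(3*z)))
Apply SIMPLIFY at LLL (target: (7*1)): ((((7*1)+(2*1))+((7+2)*a))+((7+2)*(3*z))) -> (((7+(2*1))+((7+2)*a))+((7+2)*(3*z)))
Apply SIMPLIFY at LLR (target: (2*1)): (((7+(2*1))+((7+2)*a))+((7+2)*(3*z))) -> (((7+2)+((7+2)*a))+((7+2)*(3*z)))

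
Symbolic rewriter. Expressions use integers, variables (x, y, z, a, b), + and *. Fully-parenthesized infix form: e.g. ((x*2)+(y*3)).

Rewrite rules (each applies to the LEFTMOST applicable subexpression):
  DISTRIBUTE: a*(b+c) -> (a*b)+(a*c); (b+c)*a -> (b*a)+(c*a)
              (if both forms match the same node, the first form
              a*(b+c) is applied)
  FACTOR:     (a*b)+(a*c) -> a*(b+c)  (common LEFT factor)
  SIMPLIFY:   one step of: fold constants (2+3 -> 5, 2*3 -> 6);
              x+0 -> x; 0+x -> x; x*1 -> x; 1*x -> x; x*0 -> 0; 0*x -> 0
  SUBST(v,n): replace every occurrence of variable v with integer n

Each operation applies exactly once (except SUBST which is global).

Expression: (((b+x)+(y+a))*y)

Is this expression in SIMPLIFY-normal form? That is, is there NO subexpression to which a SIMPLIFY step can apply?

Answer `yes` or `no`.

Expression: (((b+x)+(y+a))*y)
Scanning for simplifiable subexpressions (pre-order)...
  at root: (((b+x)+(y+a))*y) (not simplifiable)
  at L: ((b+x)+(y+a)) (not simplifiable)
  at LL: (b+x) (not simplifiable)
  at LR: (y+a) (not simplifiable)
Result: no simplifiable subexpression found -> normal form.

Answer: yes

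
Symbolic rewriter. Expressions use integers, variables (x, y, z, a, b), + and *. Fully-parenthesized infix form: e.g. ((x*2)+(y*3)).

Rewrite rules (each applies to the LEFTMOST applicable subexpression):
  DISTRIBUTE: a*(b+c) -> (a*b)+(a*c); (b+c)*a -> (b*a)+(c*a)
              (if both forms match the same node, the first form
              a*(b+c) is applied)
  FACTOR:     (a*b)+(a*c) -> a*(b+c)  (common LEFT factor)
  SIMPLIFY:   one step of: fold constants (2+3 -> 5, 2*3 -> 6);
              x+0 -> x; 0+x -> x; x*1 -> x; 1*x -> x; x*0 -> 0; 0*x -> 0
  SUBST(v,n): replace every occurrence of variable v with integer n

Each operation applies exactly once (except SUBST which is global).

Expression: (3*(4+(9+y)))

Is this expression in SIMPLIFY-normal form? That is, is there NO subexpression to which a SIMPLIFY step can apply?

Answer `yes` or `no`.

Answer: yes

Derivation:
Expression: (3*(4+(9+y)))
Scanning for simplifiable subexpressions (pre-order)...
  at root: (3*(4+(9+y))) (not simplifiable)
  at R: (4+(9+y)) (not simplifiable)
  at RR: (9+y) (not simplifiable)
Result: no simplifiable subexpression found -> normal form.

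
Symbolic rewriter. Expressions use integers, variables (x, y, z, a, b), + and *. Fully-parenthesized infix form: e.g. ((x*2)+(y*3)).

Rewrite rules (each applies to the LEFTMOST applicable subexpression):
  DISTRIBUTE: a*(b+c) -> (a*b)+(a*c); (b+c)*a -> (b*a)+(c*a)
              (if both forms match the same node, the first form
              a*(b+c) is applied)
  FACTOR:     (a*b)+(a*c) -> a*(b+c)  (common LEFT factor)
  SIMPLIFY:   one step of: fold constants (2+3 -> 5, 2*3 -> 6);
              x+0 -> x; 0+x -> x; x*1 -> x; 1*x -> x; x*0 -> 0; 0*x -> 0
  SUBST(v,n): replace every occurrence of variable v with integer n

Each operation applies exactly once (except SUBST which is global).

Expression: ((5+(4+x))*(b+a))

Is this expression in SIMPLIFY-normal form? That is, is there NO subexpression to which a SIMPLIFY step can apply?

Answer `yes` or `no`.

Answer: yes

Derivation:
Expression: ((5+(4+x))*(b+a))
Scanning for simplifiable subexpressions (pre-order)...
  at root: ((5+(4+x))*(b+a)) (not simplifiable)
  at L: (5+(4+x)) (not simplifiable)
  at LR: (4+x) (not simplifiable)
  at R: (b+a) (not simplifiable)
Result: no simplifiable subexpression found -> normal form.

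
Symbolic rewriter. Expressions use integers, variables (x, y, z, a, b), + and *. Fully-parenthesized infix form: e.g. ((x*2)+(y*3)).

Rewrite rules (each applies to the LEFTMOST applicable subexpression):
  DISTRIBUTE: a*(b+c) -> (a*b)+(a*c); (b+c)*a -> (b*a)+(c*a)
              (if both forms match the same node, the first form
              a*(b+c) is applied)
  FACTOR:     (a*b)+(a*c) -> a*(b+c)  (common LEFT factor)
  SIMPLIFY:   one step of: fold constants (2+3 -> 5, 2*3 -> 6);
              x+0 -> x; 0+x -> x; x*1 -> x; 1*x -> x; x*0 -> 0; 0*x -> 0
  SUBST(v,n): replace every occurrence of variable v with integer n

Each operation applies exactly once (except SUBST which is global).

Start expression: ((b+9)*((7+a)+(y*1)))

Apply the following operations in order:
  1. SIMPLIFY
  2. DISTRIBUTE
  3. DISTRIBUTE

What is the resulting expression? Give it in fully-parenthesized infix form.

Start: ((b+9)*((7+a)+(y*1)))
Apply SIMPLIFY at RR (target: (y*1)): ((b+9)*((7+a)+(y*1))) -> ((b+9)*((7+a)+y))
Apply DISTRIBUTE at root (target: ((b+9)*((7+a)+y))): ((b+9)*((7+a)+y)) -> (((b+9)*(7+a))+((b+9)*y))
Apply DISTRIBUTE at L (target: ((b+9)*(7+a))): (((b+9)*(7+a))+((b+9)*y)) -> ((((b+9)*7)+((b+9)*a))+((b+9)*y))

Answer: ((((b+9)*7)+((b+9)*a))+((b+9)*y))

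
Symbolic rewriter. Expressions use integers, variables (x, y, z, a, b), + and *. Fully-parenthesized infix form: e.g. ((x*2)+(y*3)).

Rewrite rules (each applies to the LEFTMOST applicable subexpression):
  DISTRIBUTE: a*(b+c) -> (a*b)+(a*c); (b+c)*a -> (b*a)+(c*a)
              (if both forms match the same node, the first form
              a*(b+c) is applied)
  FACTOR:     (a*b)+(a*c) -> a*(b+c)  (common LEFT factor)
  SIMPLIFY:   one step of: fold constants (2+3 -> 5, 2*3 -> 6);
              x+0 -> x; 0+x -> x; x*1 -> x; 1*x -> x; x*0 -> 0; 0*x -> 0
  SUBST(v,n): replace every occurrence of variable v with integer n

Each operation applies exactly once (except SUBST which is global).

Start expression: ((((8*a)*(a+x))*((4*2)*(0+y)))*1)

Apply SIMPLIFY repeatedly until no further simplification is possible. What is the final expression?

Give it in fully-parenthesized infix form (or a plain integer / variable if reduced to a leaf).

Answer: (((8*a)*(a+x))*(8*y))

Derivation:
Start: ((((8*a)*(a+x))*((4*2)*(0+y)))*1)
Step 1: at root: ((((8*a)*(a+x))*((4*2)*(0+y)))*1) -> (((8*a)*(a+x))*((4*2)*(0+y))); overall: ((((8*a)*(a+x))*((4*2)*(0+y)))*1) -> (((8*a)*(a+x))*((4*2)*(0+y)))
Step 2: at RL: (4*2) -> 8; overall: (((8*a)*(a+x))*((4*2)*(0+y))) -> (((8*a)*(a+x))*(8*(0+y)))
Step 3: at RR: (0+y) -> y; overall: (((8*a)*(a+x))*(8*(0+y))) -> (((8*a)*(a+x))*(8*y))
Fixed point: (((8*a)*(a+x))*(8*y))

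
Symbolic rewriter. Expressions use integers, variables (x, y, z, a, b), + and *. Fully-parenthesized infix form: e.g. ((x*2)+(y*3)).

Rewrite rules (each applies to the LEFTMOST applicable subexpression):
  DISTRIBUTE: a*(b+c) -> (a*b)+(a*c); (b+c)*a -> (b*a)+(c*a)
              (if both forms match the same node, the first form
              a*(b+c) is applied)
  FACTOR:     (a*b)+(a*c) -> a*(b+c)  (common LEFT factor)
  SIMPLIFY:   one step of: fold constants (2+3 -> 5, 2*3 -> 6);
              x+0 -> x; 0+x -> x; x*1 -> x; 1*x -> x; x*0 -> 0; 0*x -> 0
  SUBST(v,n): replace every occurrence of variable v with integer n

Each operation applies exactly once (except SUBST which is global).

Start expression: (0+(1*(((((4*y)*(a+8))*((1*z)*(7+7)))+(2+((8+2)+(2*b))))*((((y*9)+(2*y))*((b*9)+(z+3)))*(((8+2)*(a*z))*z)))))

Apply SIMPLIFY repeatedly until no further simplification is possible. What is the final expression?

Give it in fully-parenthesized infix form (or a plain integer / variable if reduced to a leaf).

Start: (0+(1*(((((4*y)*(a+8))*((1*z)*(7+7)))+(2+((8+2)+(2*b))))*((((y*9)+(2*y))*((b*9)+(z+3)))*(((8+2)*(a*z))*z)))))
Step 1: at root: (0+(1*(((((4*y)*(a+8))*((1*z)*(7+7)))+(2+((8+2)+(2*b))))*((((y*9)+(2*y))*((b*9)+(z+3)))*(((8+2)*(a*z))*z))))) -> (1*(((((4*y)*(a+8))*((1*z)*(7+7)))+(2+((8+2)+(2*b))))*((((y*9)+(2*y))*((b*9)+(z+3)))*(((8+2)*(a*z))*z)))); overall: (0+(1*(((((4*y)*(a+8))*((1*z)*(7+7)))+(2+((8+2)+(2*b))))*((((y*9)+(2*y))*((b*9)+(z+3)))*(((8+2)*(a*z))*z))))) -> (1*(((((4*y)*(a+8))*((1*z)*(7+7)))+(2+((8+2)+(2*b))))*((((y*9)+(2*y))*((b*9)+(z+3)))*(((8+2)*(a*z))*z))))
Step 2: at root: (1*(((((4*y)*(a+8))*((1*z)*(7+7)))+(2+((8+2)+(2*b))))*((((y*9)+(2*y))*((b*9)+(z+3)))*(((8+2)*(a*z))*z)))) -> (((((4*y)*(a+8))*((1*z)*(7+7)))+(2+((8+2)+(2*b))))*((((y*9)+(2*y))*((b*9)+(z+3)))*(((8+2)*(a*z))*z))); overall: (1*(((((4*y)*(a+8))*((1*z)*(7+7)))+(2+((8+2)+(2*b))))*((((y*9)+(2*y))*((b*9)+(z+3)))*(((8+2)*(a*z))*z)))) -> (((((4*y)*(a+8))*((1*z)*(7+7)))+(2+((8+2)+(2*b))))*((((y*9)+(2*y))*((b*9)+(z+3)))*(((8+2)*(a*z))*z)))
Step 3: at LLRL: (1*z) -> z; overall: (((((4*y)*(a+8))*((1*z)*(7+7)))+(2+((8+2)+(2*b))))*((((y*9)+(2*y))*((b*9)+(z+3)))*(((8+2)*(a*z))*z))) -> (((((4*y)*(a+8))*(z*(7+7)))+(2+((8+2)+(2*b))))*((((y*9)+(2*y))*((b*9)+(z+3)))*(((8+2)*(a*z))*z)))
Step 4: at LLRR: (7+7) -> 14; overall: (((((4*y)*(a+8))*(z*(7+7)))+(2+((8+2)+(2*b))))*((((y*9)+(2*y))*((b*9)+(z+3)))*(((8+2)*(a*z))*z))) -> (((((4*y)*(a+8))*(z*14))+(2+((8+2)+(2*b))))*((((y*9)+(2*y))*((b*9)+(z+3)))*(((8+2)*(a*z))*z)))
Step 5: at LRRL: (8+2) -> 10; overall: (((((4*y)*(a+8))*(z*14))+(2+((8+2)+(2*b))))*((((y*9)+(2*y))*((b*9)+(z+3)))*(((8+2)*(a*z))*z))) -> (((((4*y)*(a+8))*(z*14))+(2+(10+(2*b))))*((((y*9)+(2*y))*((b*9)+(z+3)))*(((8+2)*(a*z))*z)))
Step 6: at RRLL: (8+2) -> 10; overall: (((((4*y)*(a+8))*(z*14))+(2+(10+(2*b))))*((((y*9)+(2*y))*((b*9)+(z+3)))*(((8+2)*(a*z))*z))) -> (((((4*y)*(a+8))*(z*14))+(2+(10+(2*b))))*((((y*9)+(2*y))*((b*9)+(z+3)))*((10*(a*z))*z)))
Fixed point: (((((4*y)*(a+8))*(z*14))+(2+(10+(2*b))))*((((y*9)+(2*y))*((b*9)+(z+3)))*((10*(a*z))*z)))

Answer: (((((4*y)*(a+8))*(z*14))+(2+(10+(2*b))))*((((y*9)+(2*y))*((b*9)+(z+3)))*((10*(a*z))*z)))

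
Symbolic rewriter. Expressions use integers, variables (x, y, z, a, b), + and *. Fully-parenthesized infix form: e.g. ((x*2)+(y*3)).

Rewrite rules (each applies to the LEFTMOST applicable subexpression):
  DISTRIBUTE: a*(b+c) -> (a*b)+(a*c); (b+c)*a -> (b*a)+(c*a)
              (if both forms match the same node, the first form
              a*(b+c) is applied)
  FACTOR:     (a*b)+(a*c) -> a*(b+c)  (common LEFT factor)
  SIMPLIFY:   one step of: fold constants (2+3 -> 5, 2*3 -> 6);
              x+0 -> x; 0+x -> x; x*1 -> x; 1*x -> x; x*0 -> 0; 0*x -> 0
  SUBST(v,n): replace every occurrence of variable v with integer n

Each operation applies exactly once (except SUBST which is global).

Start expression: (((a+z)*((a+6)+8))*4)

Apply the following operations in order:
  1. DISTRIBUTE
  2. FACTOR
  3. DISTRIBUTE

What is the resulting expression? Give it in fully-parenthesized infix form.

Start: (((a+z)*((a+6)+8))*4)
Apply DISTRIBUTE at L (target: ((a+z)*((a+6)+8))): (((a+z)*((a+6)+8))*4) -> ((((a+z)*(a+6))+((a+z)*8))*4)
Apply FACTOR at L (target: (((a+z)*(a+6))+((a+z)*8))): ((((a+z)*(a+6))+((a+z)*8))*4) -> (((a+z)*((a+6)+8))*4)
Apply DISTRIBUTE at L (target: ((a+z)*((a+6)+8))): (((a+z)*((a+6)+8))*4) -> ((((a+z)*(a+6))+((a+z)*8))*4)

Answer: ((((a+z)*(a+6))+((a+z)*8))*4)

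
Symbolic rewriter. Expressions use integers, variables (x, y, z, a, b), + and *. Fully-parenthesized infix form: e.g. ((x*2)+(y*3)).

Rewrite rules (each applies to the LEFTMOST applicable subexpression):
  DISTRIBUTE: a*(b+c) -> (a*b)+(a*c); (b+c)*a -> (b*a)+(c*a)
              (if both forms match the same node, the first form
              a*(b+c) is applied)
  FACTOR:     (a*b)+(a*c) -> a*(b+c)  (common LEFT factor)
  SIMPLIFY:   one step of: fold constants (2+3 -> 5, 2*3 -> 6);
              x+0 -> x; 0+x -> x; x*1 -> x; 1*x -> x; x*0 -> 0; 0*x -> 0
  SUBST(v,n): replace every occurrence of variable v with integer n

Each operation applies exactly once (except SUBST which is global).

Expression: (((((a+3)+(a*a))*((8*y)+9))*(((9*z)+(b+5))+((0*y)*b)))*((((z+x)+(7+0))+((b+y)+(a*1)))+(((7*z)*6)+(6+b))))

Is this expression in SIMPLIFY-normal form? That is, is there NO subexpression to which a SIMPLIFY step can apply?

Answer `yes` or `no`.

Answer: no

Derivation:
Expression: (((((a+3)+(a*a))*((8*y)+9))*(((9*z)+(b+5))+((0*y)*b)))*((((z+x)+(7+0))+((b+y)+(a*1)))+(((7*z)*6)+(6+b))))
Scanning for simplifiable subexpressions (pre-order)...
  at root: (((((a+3)+(a*a))*((8*y)+9))*(((9*z)+(b+5))+((0*y)*b)))*((((z+x)+(7+0))+((b+y)+(a*1)))+(((7*z)*6)+(6+b)))) (not simplifiable)
  at L: ((((a+3)+(a*a))*((8*y)+9))*(((9*z)+(b+5))+((0*y)*b))) (not simplifiable)
  at LL: (((a+3)+(a*a))*((8*y)+9)) (not simplifiable)
  at LLL: ((a+3)+(a*a)) (not simplifiable)
  at LLLL: (a+3) (not simplifiable)
  at LLLR: (a*a) (not simplifiable)
  at LLR: ((8*y)+9) (not simplifiable)
  at LLRL: (8*y) (not simplifiable)
  at LR: (((9*z)+(b+5))+((0*y)*b)) (not simplifiable)
  at LRL: ((9*z)+(b+5)) (not simplifiable)
  at LRLL: (9*z) (not simplifiable)
  at LRLR: (b+5) (not simplifiable)
  at LRR: ((0*y)*b) (not simplifiable)
  at LRRL: (0*y) (SIMPLIFIABLE)
  at R: ((((z+x)+(7+0))+((b+y)+(a*1)))+(((7*z)*6)+(6+b))) (not simplifiable)
  at RL: (((z+x)+(7+0))+((b+y)+(a*1))) (not simplifiable)
  at RLL: ((z+x)+(7+0)) (not simplifiable)
  at RLLL: (z+x) (not simplifiable)
  at RLLR: (7+0) (SIMPLIFIABLE)
  at RLR: ((b+y)+(a*1)) (not simplifiable)
  at RLRL: (b+y) (not simplifiable)
  at RLRR: (a*1) (SIMPLIFIABLE)
  at RR: (((7*z)*6)+(6+b)) (not simplifiable)
  at RRL: ((7*z)*6) (not simplifiable)
  at RRLL: (7*z) (not simplifiable)
  at RRR: (6+b) (not simplifiable)
Found simplifiable subexpr at path LRRL: (0*y)
One SIMPLIFY step would give: (((((a+3)+(a*a))*((8*y)+9))*(((9*z)+(b+5))+(0*b)))*((((z+x)+(7+0))+((b+y)+(a*1)))+(((7*z)*6)+(6+b))))
-> NOT in normal form.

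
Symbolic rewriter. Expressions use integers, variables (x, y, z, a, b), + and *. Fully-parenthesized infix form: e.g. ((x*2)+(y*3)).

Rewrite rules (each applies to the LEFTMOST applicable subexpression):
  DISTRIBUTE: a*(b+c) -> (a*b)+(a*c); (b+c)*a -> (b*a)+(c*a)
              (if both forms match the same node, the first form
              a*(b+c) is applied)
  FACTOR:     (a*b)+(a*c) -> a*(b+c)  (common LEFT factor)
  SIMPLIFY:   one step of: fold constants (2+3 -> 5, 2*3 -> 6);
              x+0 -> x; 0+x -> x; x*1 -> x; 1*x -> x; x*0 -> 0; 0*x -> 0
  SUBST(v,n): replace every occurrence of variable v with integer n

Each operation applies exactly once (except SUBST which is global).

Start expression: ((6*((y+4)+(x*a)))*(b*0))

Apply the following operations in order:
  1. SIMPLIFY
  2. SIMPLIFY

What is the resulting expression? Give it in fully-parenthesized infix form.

Start: ((6*((y+4)+(x*a)))*(b*0))
Apply SIMPLIFY at R (target: (b*0)): ((6*((y+4)+(x*a)))*(b*0)) -> ((6*((y+4)+(x*a)))*0)
Apply SIMPLIFY at root (target: ((6*((y+4)+(x*a)))*0)): ((6*((y+4)+(x*a)))*0) -> 0

Answer: 0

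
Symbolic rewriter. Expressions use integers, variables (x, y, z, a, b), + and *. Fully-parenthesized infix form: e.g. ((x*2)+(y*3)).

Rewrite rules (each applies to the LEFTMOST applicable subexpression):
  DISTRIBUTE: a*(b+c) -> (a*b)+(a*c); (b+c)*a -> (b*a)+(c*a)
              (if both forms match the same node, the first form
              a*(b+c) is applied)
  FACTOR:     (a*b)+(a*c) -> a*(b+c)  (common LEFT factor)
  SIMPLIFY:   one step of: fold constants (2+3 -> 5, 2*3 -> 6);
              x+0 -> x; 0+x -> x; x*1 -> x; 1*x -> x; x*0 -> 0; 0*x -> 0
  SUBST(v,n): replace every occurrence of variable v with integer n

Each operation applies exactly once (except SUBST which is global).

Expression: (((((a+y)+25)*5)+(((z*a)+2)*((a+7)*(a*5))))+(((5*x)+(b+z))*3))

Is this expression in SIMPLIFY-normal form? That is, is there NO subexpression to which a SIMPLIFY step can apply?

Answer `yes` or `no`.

Expression: (((((a+y)+25)*5)+(((z*a)+2)*((a+7)*(a*5))))+(((5*x)+(b+z))*3))
Scanning for simplifiable subexpressions (pre-order)...
  at root: (((((a+y)+25)*5)+(((z*a)+2)*((a+7)*(a*5))))+(((5*x)+(b+z))*3)) (not simplifiable)
  at L: ((((a+y)+25)*5)+(((z*a)+2)*((a+7)*(a*5)))) (not simplifiable)
  at LL: (((a+y)+25)*5) (not simplifiable)
  at LLL: ((a+y)+25) (not simplifiable)
  at LLLL: (a+y) (not simplifiable)
  at LR: (((z*a)+2)*((a+7)*(a*5))) (not simplifiable)
  at LRL: ((z*a)+2) (not simplifiable)
  at LRLL: (z*a) (not simplifiable)
  at LRR: ((a+7)*(a*5)) (not simplifiable)
  at LRRL: (a+7) (not simplifiable)
  at LRRR: (a*5) (not simplifiable)
  at R: (((5*x)+(b+z))*3) (not simplifiable)
  at RL: ((5*x)+(b+z)) (not simplifiable)
  at RLL: (5*x) (not simplifiable)
  at RLR: (b+z) (not simplifiable)
Result: no simplifiable subexpression found -> normal form.

Answer: yes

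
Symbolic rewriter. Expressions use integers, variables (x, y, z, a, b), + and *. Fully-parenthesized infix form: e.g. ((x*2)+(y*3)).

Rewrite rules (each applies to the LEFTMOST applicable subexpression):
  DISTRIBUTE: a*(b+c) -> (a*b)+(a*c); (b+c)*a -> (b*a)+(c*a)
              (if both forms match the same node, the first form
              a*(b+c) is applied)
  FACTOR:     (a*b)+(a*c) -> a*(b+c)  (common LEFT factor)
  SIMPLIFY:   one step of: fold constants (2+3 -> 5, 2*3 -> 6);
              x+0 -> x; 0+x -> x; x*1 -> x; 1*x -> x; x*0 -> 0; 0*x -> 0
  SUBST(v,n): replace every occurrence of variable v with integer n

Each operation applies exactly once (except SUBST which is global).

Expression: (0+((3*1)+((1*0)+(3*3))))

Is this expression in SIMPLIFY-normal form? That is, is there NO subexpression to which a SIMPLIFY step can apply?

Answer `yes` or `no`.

Expression: (0+((3*1)+((1*0)+(3*3))))
Scanning for simplifiable subexpressions (pre-order)...
  at root: (0+((3*1)+((1*0)+(3*3)))) (SIMPLIFIABLE)
  at R: ((3*1)+((1*0)+(3*3))) (not simplifiable)
  at RL: (3*1) (SIMPLIFIABLE)
  at RR: ((1*0)+(3*3)) (not simplifiable)
  at RRL: (1*0) (SIMPLIFIABLE)
  at RRR: (3*3) (SIMPLIFIABLE)
Found simplifiable subexpr at path root: (0+((3*1)+((1*0)+(3*3))))
One SIMPLIFY step would give: ((3*1)+((1*0)+(3*3)))
-> NOT in normal form.

Answer: no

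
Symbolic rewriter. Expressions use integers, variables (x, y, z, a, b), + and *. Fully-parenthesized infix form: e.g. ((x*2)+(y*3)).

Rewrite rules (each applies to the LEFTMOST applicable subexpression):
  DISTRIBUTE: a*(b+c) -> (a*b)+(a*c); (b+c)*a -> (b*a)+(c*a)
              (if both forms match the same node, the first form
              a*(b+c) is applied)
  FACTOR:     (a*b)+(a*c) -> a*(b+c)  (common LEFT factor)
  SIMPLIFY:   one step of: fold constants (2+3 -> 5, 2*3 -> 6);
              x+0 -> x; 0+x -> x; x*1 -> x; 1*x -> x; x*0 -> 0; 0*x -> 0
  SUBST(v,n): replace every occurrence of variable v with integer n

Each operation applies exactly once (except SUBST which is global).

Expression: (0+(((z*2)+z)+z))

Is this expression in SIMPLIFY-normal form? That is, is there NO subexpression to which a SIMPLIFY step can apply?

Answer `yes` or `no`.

Answer: no

Derivation:
Expression: (0+(((z*2)+z)+z))
Scanning for simplifiable subexpressions (pre-order)...
  at root: (0+(((z*2)+z)+z)) (SIMPLIFIABLE)
  at R: (((z*2)+z)+z) (not simplifiable)
  at RL: ((z*2)+z) (not simplifiable)
  at RLL: (z*2) (not simplifiable)
Found simplifiable subexpr at path root: (0+(((z*2)+z)+z))
One SIMPLIFY step would give: (((z*2)+z)+z)
-> NOT in normal form.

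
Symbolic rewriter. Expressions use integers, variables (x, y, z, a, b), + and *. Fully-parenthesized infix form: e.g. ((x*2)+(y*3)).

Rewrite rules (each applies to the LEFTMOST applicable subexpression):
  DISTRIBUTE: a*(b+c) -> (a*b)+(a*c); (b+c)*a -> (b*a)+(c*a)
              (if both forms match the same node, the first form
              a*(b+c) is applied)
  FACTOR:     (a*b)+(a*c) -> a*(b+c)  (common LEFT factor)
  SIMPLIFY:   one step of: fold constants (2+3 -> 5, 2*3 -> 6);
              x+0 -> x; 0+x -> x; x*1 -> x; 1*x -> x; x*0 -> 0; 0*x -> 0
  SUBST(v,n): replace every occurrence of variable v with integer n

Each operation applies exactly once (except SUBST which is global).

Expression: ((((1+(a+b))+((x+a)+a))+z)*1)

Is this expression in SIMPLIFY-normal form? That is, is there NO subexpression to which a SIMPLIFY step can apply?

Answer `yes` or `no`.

Answer: no

Derivation:
Expression: ((((1+(a+b))+((x+a)+a))+z)*1)
Scanning for simplifiable subexpressions (pre-order)...
  at root: ((((1+(a+b))+((x+a)+a))+z)*1) (SIMPLIFIABLE)
  at L: (((1+(a+b))+((x+a)+a))+z) (not simplifiable)
  at LL: ((1+(a+b))+((x+a)+a)) (not simplifiable)
  at LLL: (1+(a+b)) (not simplifiable)
  at LLLR: (a+b) (not simplifiable)
  at LLR: ((x+a)+a) (not simplifiable)
  at LLRL: (x+a) (not simplifiable)
Found simplifiable subexpr at path root: ((((1+(a+b))+((x+a)+a))+z)*1)
One SIMPLIFY step would give: (((1+(a+b))+((x+a)+a))+z)
-> NOT in normal form.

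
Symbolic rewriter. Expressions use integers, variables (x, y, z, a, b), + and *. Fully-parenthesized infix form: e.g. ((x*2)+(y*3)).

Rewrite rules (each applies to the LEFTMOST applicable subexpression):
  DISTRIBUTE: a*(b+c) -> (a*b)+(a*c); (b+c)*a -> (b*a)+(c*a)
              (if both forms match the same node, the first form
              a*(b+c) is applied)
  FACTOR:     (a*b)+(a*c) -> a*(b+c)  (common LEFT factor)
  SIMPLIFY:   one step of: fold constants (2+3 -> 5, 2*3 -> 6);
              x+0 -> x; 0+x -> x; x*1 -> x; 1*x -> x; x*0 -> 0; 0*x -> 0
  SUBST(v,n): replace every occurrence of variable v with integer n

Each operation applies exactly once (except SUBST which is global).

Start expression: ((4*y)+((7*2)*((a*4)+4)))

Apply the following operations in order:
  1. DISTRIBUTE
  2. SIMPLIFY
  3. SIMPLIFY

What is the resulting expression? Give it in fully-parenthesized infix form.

Answer: ((4*y)+((14*(a*4))+(14*4)))

Derivation:
Start: ((4*y)+((7*2)*((a*4)+4)))
Apply DISTRIBUTE at R (target: ((7*2)*((a*4)+4))): ((4*y)+((7*2)*((a*4)+4))) -> ((4*y)+(((7*2)*(a*4))+((7*2)*4)))
Apply SIMPLIFY at RLL (target: (7*2)): ((4*y)+(((7*2)*(a*4))+((7*2)*4))) -> ((4*y)+((14*(a*4))+((7*2)*4)))
Apply SIMPLIFY at RRL (target: (7*2)): ((4*y)+((14*(a*4))+((7*2)*4))) -> ((4*y)+((14*(a*4))+(14*4)))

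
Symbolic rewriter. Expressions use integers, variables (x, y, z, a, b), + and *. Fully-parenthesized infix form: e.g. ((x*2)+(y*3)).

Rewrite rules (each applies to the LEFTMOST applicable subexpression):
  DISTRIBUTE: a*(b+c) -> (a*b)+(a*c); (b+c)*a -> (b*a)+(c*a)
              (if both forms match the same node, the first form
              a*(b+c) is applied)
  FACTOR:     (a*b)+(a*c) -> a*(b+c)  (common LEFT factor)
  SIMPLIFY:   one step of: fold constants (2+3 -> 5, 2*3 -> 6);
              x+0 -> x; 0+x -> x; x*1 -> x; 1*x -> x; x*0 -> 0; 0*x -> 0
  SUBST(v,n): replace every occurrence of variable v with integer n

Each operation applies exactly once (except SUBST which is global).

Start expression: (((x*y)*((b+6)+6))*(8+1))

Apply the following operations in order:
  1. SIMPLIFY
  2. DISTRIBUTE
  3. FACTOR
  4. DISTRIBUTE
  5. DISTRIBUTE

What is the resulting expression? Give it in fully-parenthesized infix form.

Answer: ((((x*y)*(b+6))*9)+(((x*y)*6)*9))

Derivation:
Start: (((x*y)*((b+6)+6))*(8+1))
Apply SIMPLIFY at R (target: (8+1)): (((x*y)*((b+6)+6))*(8+1)) -> (((x*y)*((b+6)+6))*9)
Apply DISTRIBUTE at L (target: ((x*y)*((b+6)+6))): (((x*y)*((b+6)+6))*9) -> ((((x*y)*(b+6))+((x*y)*6))*9)
Apply FACTOR at L (target: (((x*y)*(b+6))+((x*y)*6))): ((((x*y)*(b+6))+((x*y)*6))*9) -> (((x*y)*((b+6)+6))*9)
Apply DISTRIBUTE at L (target: ((x*y)*((b+6)+6))): (((x*y)*((b+6)+6))*9) -> ((((x*y)*(b+6))+((x*y)*6))*9)
Apply DISTRIBUTE at root (target: ((((x*y)*(b+6))+((x*y)*6))*9)): ((((x*y)*(b+6))+((x*y)*6))*9) -> ((((x*y)*(b+6))*9)+(((x*y)*6)*9))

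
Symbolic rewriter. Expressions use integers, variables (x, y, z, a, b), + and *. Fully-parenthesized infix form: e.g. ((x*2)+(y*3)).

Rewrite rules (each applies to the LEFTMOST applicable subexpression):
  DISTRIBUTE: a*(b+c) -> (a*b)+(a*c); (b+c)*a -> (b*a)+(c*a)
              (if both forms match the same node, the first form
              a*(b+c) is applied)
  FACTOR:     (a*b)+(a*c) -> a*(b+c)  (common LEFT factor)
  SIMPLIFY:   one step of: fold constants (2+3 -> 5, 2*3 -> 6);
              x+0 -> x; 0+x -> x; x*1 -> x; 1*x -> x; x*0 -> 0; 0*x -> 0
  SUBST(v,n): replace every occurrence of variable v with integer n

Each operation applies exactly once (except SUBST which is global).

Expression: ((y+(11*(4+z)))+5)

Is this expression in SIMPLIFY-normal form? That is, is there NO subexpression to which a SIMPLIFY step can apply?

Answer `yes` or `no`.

Expression: ((y+(11*(4+z)))+5)
Scanning for simplifiable subexpressions (pre-order)...
  at root: ((y+(11*(4+z)))+5) (not simplifiable)
  at L: (y+(11*(4+z))) (not simplifiable)
  at LR: (11*(4+z)) (not simplifiable)
  at LRR: (4+z) (not simplifiable)
Result: no simplifiable subexpression found -> normal form.

Answer: yes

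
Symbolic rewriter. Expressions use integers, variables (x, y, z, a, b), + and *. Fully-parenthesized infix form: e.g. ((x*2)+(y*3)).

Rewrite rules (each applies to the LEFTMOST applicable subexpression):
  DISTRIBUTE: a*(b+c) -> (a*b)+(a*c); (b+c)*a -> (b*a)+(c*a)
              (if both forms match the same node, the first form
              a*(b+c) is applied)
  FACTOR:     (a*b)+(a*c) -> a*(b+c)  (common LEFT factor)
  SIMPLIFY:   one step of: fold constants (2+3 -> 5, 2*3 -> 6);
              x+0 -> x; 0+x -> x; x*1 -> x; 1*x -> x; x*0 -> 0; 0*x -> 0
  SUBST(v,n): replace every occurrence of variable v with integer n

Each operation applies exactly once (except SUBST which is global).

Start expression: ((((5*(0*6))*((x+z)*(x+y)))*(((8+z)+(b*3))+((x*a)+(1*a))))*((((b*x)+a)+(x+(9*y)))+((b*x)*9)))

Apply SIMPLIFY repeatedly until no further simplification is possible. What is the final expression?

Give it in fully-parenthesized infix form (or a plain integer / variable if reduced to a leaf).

Answer: 0

Derivation:
Start: ((((5*(0*6))*((x+z)*(x+y)))*(((8+z)+(b*3))+((x*a)+(1*a))))*((((b*x)+a)+(x+(9*y)))+((b*x)*9)))
Step 1: at LLLR: (0*6) -> 0; overall: ((((5*(0*6))*((x+z)*(x+y)))*(((8+z)+(b*3))+((x*a)+(1*a))))*((((b*x)+a)+(x+(9*y)))+((b*x)*9))) -> ((((5*0)*((x+z)*(x+y)))*(((8+z)+(b*3))+((x*a)+(1*a))))*((((b*x)+a)+(x+(9*y)))+((b*x)*9)))
Step 2: at LLL: (5*0) -> 0; overall: ((((5*0)*((x+z)*(x+y)))*(((8+z)+(b*3))+((x*a)+(1*a))))*((((b*x)+a)+(x+(9*y)))+((b*x)*9))) -> (((0*((x+z)*(x+y)))*(((8+z)+(b*3))+((x*a)+(1*a))))*((((b*x)+a)+(x+(9*y)))+((b*x)*9)))
Step 3: at LL: (0*((x+z)*(x+y))) -> 0; overall: (((0*((x+z)*(x+y)))*(((8+z)+(b*3))+((x*a)+(1*a))))*((((b*x)+a)+(x+(9*y)))+((b*x)*9))) -> ((0*(((8+z)+(b*3))+((x*a)+(1*a))))*((((b*x)+a)+(x+(9*y)))+((b*x)*9)))
Step 4: at L: (0*(((8+z)+(b*3))+((x*a)+(1*a)))) -> 0; overall: ((0*(((8+z)+(b*3))+((x*a)+(1*a))))*((((b*x)+a)+(x+(9*y)))+((b*x)*9))) -> (0*((((b*x)+a)+(x+(9*y)))+((b*x)*9)))
Step 5: at root: (0*((((b*x)+a)+(x+(9*y)))+((b*x)*9))) -> 0; overall: (0*((((b*x)+a)+(x+(9*y)))+((b*x)*9))) -> 0
Fixed point: 0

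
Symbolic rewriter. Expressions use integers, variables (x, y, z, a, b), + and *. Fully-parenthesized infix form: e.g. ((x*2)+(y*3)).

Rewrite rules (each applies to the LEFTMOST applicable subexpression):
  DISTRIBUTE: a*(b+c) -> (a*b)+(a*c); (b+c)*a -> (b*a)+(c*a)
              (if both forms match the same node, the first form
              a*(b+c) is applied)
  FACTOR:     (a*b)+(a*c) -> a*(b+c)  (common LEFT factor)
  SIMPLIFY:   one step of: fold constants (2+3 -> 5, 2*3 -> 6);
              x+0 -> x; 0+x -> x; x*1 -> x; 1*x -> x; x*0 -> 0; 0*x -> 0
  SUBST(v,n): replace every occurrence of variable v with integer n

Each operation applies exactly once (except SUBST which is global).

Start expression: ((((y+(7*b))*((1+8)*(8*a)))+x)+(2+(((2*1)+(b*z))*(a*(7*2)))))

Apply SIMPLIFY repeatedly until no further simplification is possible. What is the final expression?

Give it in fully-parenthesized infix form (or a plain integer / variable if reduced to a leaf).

Answer: ((((y+(7*b))*(9*(8*a)))+x)+(2+((2+(b*z))*(a*14))))

Derivation:
Start: ((((y+(7*b))*((1+8)*(8*a)))+x)+(2+(((2*1)+(b*z))*(a*(7*2)))))
Step 1: at LLRL: (1+8) -> 9; overall: ((((y+(7*b))*((1+8)*(8*a)))+x)+(2+(((2*1)+(b*z))*(a*(7*2))))) -> ((((y+(7*b))*(9*(8*a)))+x)+(2+(((2*1)+(b*z))*(a*(7*2)))))
Step 2: at RRLL: (2*1) -> 2; overall: ((((y+(7*b))*(9*(8*a)))+x)+(2+(((2*1)+(b*z))*(a*(7*2))))) -> ((((y+(7*b))*(9*(8*a)))+x)+(2+((2+(b*z))*(a*(7*2)))))
Step 3: at RRRR: (7*2) -> 14; overall: ((((y+(7*b))*(9*(8*a)))+x)+(2+((2+(b*z))*(a*(7*2))))) -> ((((y+(7*b))*(9*(8*a)))+x)+(2+((2+(b*z))*(a*14))))
Fixed point: ((((y+(7*b))*(9*(8*a)))+x)+(2+((2+(b*z))*(a*14))))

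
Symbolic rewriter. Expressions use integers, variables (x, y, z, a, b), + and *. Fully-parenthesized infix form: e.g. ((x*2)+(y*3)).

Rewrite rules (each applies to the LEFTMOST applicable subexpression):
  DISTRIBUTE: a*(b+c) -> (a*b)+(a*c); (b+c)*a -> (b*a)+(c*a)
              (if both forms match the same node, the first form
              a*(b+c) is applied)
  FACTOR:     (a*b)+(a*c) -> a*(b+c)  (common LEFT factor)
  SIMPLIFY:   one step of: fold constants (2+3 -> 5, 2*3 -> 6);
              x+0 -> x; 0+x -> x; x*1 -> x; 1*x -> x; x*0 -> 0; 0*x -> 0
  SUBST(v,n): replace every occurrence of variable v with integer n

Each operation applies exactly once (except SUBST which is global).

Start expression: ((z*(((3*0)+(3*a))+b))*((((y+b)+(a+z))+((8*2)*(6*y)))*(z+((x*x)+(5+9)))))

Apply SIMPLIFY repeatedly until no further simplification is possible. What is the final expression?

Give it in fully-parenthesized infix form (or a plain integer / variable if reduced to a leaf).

Answer: ((z*((3*a)+b))*((((y+b)+(a+z))+(16*(6*y)))*(z+((x*x)+14))))

Derivation:
Start: ((z*(((3*0)+(3*a))+b))*((((y+b)+(a+z))+((8*2)*(6*y)))*(z+((x*x)+(5+9)))))
Step 1: at LRLL: (3*0) -> 0; overall: ((z*(((3*0)+(3*a))+b))*((((y+b)+(a+z))+((8*2)*(6*y)))*(z+((x*x)+(5+9))))) -> ((z*((0+(3*a))+b))*((((y+b)+(a+z))+((8*2)*(6*y)))*(z+((x*x)+(5+9)))))
Step 2: at LRL: (0+(3*a)) -> (3*a); overall: ((z*((0+(3*a))+b))*((((y+b)+(a+z))+((8*2)*(6*y)))*(z+((x*x)+(5+9))))) -> ((z*((3*a)+b))*((((y+b)+(a+z))+((8*2)*(6*y)))*(z+((x*x)+(5+9)))))
Step 3: at RLRL: (8*2) -> 16; overall: ((z*((3*a)+b))*((((y+b)+(a+z))+((8*2)*(6*y)))*(z+((x*x)+(5+9))))) -> ((z*((3*a)+b))*((((y+b)+(a+z))+(16*(6*y)))*(z+((x*x)+(5+9)))))
Step 4: at RRRR: (5+9) -> 14; overall: ((z*((3*a)+b))*((((y+b)+(a+z))+(16*(6*y)))*(z+((x*x)+(5+9))))) -> ((z*((3*a)+b))*((((y+b)+(a+z))+(16*(6*y)))*(z+((x*x)+14))))
Fixed point: ((z*((3*a)+b))*((((y+b)+(a+z))+(16*(6*y)))*(z+((x*x)+14))))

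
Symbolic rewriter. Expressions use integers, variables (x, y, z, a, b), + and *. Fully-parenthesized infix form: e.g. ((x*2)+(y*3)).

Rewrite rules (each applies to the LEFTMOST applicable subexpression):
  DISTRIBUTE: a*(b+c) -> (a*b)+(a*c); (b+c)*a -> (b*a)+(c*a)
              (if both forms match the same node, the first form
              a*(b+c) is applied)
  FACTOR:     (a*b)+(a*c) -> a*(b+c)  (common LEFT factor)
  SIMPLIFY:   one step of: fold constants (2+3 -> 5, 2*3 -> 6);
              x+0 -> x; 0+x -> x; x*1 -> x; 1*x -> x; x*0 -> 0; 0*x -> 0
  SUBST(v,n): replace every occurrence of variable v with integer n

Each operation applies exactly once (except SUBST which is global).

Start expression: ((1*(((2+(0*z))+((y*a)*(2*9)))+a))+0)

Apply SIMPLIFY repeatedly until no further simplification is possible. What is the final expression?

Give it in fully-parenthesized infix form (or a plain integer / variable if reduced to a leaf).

Answer: ((2+((y*a)*18))+a)

Derivation:
Start: ((1*(((2+(0*z))+((y*a)*(2*9)))+a))+0)
Step 1: at root: ((1*(((2+(0*z))+((y*a)*(2*9)))+a))+0) -> (1*(((2+(0*z))+((y*a)*(2*9)))+a)); overall: ((1*(((2+(0*z))+((y*a)*(2*9)))+a))+0) -> (1*(((2+(0*z))+((y*a)*(2*9)))+a))
Step 2: at root: (1*(((2+(0*z))+((y*a)*(2*9)))+a)) -> (((2+(0*z))+((y*a)*(2*9)))+a); overall: (1*(((2+(0*z))+((y*a)*(2*9)))+a)) -> (((2+(0*z))+((y*a)*(2*9)))+a)
Step 3: at LLR: (0*z) -> 0; overall: (((2+(0*z))+((y*a)*(2*9)))+a) -> (((2+0)+((y*a)*(2*9)))+a)
Step 4: at LL: (2+0) -> 2; overall: (((2+0)+((y*a)*(2*9)))+a) -> ((2+((y*a)*(2*9)))+a)
Step 5: at LRR: (2*9) -> 18; overall: ((2+((y*a)*(2*9)))+a) -> ((2+((y*a)*18))+a)
Fixed point: ((2+((y*a)*18))+a)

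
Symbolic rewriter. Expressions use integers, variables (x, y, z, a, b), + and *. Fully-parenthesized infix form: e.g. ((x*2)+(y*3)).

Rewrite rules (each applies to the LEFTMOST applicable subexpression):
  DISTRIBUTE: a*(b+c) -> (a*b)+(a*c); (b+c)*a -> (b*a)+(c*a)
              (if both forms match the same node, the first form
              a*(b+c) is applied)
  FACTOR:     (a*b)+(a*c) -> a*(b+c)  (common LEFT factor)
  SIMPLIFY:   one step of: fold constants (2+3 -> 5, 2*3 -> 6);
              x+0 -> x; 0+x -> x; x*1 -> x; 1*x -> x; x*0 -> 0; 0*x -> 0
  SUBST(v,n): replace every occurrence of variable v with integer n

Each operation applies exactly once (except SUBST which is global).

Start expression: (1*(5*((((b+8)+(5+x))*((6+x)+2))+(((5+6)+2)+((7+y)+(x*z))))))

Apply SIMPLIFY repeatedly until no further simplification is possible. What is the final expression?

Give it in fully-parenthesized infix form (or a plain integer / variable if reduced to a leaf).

Start: (1*(5*((((b+8)+(5+x))*((6+x)+2))+(((5+6)+2)+((7+y)+(x*z))))))
Step 1: at root: (1*(5*((((b+8)+(5+x))*((6+x)+2))+(((5+6)+2)+((7+y)+(x*z)))))) -> (5*((((b+8)+(5+x))*((6+x)+2))+(((5+6)+2)+((7+y)+(x*z))))); overall: (1*(5*((((b+8)+(5+x))*((6+x)+2))+(((5+6)+2)+((7+y)+(x*z)))))) -> (5*((((b+8)+(5+x))*((6+x)+2))+(((5+6)+2)+((7+y)+(x*z)))))
Step 2: at RRLL: (5+6) -> 11; overall: (5*((((b+8)+(5+x))*((6+x)+2))+(((5+6)+2)+((7+y)+(x*z))))) -> (5*((((b+8)+(5+x))*((6+x)+2))+((11+2)+((7+y)+(x*z)))))
Step 3: at RRL: (11+2) -> 13; overall: (5*((((b+8)+(5+x))*((6+x)+2))+((11+2)+((7+y)+(x*z))))) -> (5*((((b+8)+(5+x))*((6+x)+2))+(13+((7+y)+(x*z)))))
Fixed point: (5*((((b+8)+(5+x))*((6+x)+2))+(13+((7+y)+(x*z)))))

Answer: (5*((((b+8)+(5+x))*((6+x)+2))+(13+((7+y)+(x*z)))))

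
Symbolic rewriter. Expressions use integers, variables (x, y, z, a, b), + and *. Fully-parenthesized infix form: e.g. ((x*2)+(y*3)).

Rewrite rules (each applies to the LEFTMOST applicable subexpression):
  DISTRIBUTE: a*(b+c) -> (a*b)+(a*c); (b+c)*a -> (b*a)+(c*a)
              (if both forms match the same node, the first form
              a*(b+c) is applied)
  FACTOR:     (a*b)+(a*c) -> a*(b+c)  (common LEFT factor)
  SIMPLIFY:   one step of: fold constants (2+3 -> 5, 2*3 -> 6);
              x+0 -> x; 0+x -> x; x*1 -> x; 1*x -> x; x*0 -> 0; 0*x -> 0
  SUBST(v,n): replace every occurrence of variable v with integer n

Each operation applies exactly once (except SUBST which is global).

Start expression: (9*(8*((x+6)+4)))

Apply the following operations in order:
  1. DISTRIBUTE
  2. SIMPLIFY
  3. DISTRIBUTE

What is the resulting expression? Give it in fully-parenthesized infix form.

Answer: ((9*(8*(x+6)))+(9*32))

Derivation:
Start: (9*(8*((x+6)+4)))
Apply DISTRIBUTE at R (target: (8*((x+6)+4))): (9*(8*((x+6)+4))) -> (9*((8*(x+6))+(8*4)))
Apply SIMPLIFY at RR (target: (8*4)): (9*((8*(x+6))+(8*4))) -> (9*((8*(x+6))+32))
Apply DISTRIBUTE at root (target: (9*((8*(x+6))+32))): (9*((8*(x+6))+32)) -> ((9*(8*(x+6)))+(9*32))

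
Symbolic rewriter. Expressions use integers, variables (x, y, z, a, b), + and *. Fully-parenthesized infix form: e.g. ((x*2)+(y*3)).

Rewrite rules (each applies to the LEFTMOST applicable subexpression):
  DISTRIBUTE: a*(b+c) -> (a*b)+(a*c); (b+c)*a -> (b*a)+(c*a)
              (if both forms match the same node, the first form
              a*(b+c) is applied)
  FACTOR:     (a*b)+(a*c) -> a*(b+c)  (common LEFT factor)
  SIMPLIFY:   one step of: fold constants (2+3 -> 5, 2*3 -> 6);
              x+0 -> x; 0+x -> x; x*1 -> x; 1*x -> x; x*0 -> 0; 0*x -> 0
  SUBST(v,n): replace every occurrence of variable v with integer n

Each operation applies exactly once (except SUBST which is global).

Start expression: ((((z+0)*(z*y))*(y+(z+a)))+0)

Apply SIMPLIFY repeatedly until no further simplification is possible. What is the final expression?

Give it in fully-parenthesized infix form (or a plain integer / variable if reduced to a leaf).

Answer: ((z*(z*y))*(y+(z+a)))

Derivation:
Start: ((((z+0)*(z*y))*(y+(z+a)))+0)
Step 1: at root: ((((z+0)*(z*y))*(y+(z+a)))+0) -> (((z+0)*(z*y))*(y+(z+a))); overall: ((((z+0)*(z*y))*(y+(z+a)))+0) -> (((z+0)*(z*y))*(y+(z+a)))
Step 2: at LL: (z+0) -> z; overall: (((z+0)*(z*y))*(y+(z+a))) -> ((z*(z*y))*(y+(z+a)))
Fixed point: ((z*(z*y))*(y+(z+a)))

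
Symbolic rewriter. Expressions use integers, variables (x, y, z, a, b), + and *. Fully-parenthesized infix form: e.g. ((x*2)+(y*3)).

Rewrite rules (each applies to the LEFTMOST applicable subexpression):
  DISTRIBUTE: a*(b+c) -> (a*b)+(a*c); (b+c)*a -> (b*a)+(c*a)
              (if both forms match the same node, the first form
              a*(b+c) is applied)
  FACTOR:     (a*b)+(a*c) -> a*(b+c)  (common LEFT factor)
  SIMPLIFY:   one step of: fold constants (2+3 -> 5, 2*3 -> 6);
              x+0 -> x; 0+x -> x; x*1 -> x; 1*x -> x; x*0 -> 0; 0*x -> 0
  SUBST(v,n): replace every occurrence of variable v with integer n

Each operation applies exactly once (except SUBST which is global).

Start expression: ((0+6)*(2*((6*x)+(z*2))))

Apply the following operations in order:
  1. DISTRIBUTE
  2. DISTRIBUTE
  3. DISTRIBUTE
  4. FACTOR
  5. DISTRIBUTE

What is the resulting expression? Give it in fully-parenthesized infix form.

Start: ((0+6)*(2*((6*x)+(z*2))))
Apply DISTRIBUTE at root (target: ((0+6)*(2*((6*x)+(z*2))))): ((0+6)*(2*((6*x)+(z*2)))) -> ((0*(2*((6*x)+(z*2))))+(6*(2*((6*x)+(z*2)))))
Apply DISTRIBUTE at LR (target: (2*((6*x)+(z*2)))): ((0*(2*((6*x)+(z*2))))+(6*(2*((6*x)+(z*2))))) -> ((0*((2*(6*x))+(2*(z*2))))+(6*(2*((6*x)+(z*2)))))
Apply DISTRIBUTE at L (target: (0*((2*(6*x))+(2*(z*2))))): ((0*((2*(6*x))+(2*(z*2))))+(6*(2*((6*x)+(z*2))))) -> (((0*(2*(6*x)))+(0*(2*(z*2))))+(6*(2*((6*x)+(z*2)))))
Apply FACTOR at L (target: ((0*(2*(6*x)))+(0*(2*(z*2))))): (((0*(2*(6*x)))+(0*(2*(z*2))))+(6*(2*((6*x)+(z*2))))) -> ((0*((2*(6*x))+(2*(z*2))))+(6*(2*((6*x)+(z*2)))))
Apply DISTRIBUTE at L (target: (0*((2*(6*x))+(2*(z*2))))): ((0*((2*(6*x))+(2*(z*2))))+(6*(2*((6*x)+(z*2))))) -> (((0*(2*(6*x)))+(0*(2*(z*2))))+(6*(2*((6*x)+(z*2)))))

Answer: (((0*(2*(6*x)))+(0*(2*(z*2))))+(6*(2*((6*x)+(z*2)))))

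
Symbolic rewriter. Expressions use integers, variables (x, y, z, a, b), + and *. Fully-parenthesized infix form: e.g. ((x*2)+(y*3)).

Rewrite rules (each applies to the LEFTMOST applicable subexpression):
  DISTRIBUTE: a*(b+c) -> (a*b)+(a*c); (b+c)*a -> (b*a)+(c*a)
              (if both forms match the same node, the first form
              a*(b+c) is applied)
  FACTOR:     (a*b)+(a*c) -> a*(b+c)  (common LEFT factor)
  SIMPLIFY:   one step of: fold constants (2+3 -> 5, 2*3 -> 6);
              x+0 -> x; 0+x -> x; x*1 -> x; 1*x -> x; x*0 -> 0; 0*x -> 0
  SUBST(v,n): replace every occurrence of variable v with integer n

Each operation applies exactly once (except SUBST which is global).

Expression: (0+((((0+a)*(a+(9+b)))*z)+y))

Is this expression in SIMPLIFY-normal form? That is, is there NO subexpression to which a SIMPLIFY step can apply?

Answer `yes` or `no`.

Expression: (0+((((0+a)*(a+(9+b)))*z)+y))
Scanning for simplifiable subexpressions (pre-order)...
  at root: (0+((((0+a)*(a+(9+b)))*z)+y)) (SIMPLIFIABLE)
  at R: ((((0+a)*(a+(9+b)))*z)+y) (not simplifiable)
  at RL: (((0+a)*(a+(9+b)))*z) (not simplifiable)
  at RLL: ((0+a)*(a+(9+b))) (not simplifiable)
  at RLLL: (0+a) (SIMPLIFIABLE)
  at RLLR: (a+(9+b)) (not simplifiable)
  at RLLRR: (9+b) (not simplifiable)
Found simplifiable subexpr at path root: (0+((((0+a)*(a+(9+b)))*z)+y))
One SIMPLIFY step would give: ((((0+a)*(a+(9+b)))*z)+y)
-> NOT in normal form.

Answer: no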